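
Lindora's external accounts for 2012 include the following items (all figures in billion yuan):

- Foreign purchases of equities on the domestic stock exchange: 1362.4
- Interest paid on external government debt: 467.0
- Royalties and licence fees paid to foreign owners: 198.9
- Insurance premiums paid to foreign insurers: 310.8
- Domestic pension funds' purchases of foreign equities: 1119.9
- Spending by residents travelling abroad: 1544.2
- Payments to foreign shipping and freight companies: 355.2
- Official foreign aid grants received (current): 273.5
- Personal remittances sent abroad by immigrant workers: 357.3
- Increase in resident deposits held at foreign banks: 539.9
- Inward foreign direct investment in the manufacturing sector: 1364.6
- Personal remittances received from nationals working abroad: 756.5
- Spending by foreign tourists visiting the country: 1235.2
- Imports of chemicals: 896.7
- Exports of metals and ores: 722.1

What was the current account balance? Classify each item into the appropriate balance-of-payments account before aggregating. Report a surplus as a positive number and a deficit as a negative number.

Goods: 722.1 - 896.7 = -174.6
Services: 1235.2 - 198.9 - 355.2 - 1544.2 - 310.8 = -1173.9
Primary income: -467.0
Secondary income: 756.5 + 273.5 - 357.3 = 672.7
Current account = (-174.6) + (-1173.9) + (-467.0) + 672.7 = -1142.8
(Excluded from the current account — financial account: foreign purchases of equities on the domestic stock exchange 1362.4, domestic pension funds' purchases of foreign equities 1119.9, increase in resident deposits held at foreign banks 539.9, inward foreign direct investment in the manufacturing sector 1364.6.)

-1142.8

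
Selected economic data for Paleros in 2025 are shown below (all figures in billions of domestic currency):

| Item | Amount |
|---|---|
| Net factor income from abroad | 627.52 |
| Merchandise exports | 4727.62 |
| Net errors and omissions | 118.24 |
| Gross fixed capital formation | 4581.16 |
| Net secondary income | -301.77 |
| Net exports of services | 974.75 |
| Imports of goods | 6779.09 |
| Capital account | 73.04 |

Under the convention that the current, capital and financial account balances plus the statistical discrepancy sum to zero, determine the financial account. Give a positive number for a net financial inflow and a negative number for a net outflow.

559.69

Goods balance = 4727.62 - 6779.09 = -2051.47
Services balance = 974.75
Trade balance (goods + services) = -2051.47 + 974.75 = -1076.72
Net primary income = 627.52
Net secondary income = -301.77
Current account = -1076.72 + 627.52 + (-301.77) = -750.97
Financial account = -(-750.97 + 73.04 + 118.24) = 559.69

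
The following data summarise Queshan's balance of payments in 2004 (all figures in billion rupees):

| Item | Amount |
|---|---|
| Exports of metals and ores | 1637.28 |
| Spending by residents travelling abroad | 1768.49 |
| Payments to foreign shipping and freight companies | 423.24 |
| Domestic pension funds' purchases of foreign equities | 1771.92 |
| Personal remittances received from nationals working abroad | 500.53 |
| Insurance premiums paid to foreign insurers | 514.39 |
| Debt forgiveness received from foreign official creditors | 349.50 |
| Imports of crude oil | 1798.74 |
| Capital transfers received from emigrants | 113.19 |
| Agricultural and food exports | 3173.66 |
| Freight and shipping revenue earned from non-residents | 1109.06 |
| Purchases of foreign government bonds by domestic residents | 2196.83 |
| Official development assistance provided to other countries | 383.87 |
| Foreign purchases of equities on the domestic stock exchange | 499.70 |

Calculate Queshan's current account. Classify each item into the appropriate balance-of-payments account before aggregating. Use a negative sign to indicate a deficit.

Goods: -1798.74 + 1637.28 + 3173.66 = 3012.20
Services: -1768.49 - 514.39 + 1109.06 - 423.24 = -1597.06
Secondary income: 500.53 - 383.87 = 116.66
Current account = 3012.20 + (-1597.06) + 116.66 = 1531.80
(Excluded from the current account — financial account: domestic pension funds' purchases of foreign equities 1771.92, purchases of foreign government bonds by domestic residents 2196.83, foreign purchases of equities on the domestic stock exchange 499.70; capital account: debt forgiveness received from foreign official creditors 349.50, capital transfers received from emigrants 113.19.)

1531.80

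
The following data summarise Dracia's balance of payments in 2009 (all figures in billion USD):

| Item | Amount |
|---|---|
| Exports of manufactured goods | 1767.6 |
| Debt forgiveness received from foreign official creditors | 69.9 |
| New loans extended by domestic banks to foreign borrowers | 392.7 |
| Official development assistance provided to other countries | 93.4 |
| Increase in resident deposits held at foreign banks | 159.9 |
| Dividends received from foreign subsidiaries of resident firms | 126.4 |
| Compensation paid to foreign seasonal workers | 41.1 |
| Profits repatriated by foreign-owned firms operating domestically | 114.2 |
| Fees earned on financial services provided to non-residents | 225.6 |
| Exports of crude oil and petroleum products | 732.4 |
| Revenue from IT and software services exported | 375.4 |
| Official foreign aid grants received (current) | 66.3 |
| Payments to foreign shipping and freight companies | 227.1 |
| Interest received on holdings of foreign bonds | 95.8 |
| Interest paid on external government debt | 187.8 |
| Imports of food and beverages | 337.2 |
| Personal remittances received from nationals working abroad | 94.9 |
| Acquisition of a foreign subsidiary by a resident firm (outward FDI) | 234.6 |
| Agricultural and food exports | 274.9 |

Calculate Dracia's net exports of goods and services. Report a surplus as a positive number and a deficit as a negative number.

2811.6

Goods: 732.4 - 337.2 + 1767.6 + 274.9 = 2437.7
Services: 225.6 + 375.4 - 227.1 = 373.9
Trade balance = 2437.7 + 373.9 = 2811.6
(Excluded from the trade balance — capital account: debt forgiveness received from foreign official creditors 69.9; financial account: new loans extended by domestic banks to foreign borrowers 392.7, increase in resident deposits held at foreign banks 159.9, acquisition of a foreign subsidiary by a resident firm (outward FDI) 234.6; secondary income: official development assistance provided to other countries 93.4, official foreign aid grants received (current) 66.3, personal remittances received from nationals working abroad 94.9; primary income: dividends received from foreign subsidiaries of resident firms 126.4, compensation paid to foreign seasonal workers 41.1, profits repatriated by foreign-owned firms operating domestically 114.2, interest received on holdings of foreign bonds 95.8, interest paid on external government debt 187.8.)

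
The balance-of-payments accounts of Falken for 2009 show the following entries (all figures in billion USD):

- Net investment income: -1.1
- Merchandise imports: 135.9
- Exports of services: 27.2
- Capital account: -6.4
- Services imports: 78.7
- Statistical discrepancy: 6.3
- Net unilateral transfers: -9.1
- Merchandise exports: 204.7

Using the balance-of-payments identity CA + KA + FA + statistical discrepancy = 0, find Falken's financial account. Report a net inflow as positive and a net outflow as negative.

Goods balance = 204.7 - 135.9 = 68.8
Services balance = 27.2 - 78.7 = -51.5
Trade balance (goods + services) = 68.8 + (-51.5) = 17.3
Net primary income = -1.1
Net secondary income = -9.1
Current account = 17.3 + (-1.1) + (-9.1) = 7.1
Financial account = -(7.1 + (-6.4) + 6.3) = -7.0

-7.0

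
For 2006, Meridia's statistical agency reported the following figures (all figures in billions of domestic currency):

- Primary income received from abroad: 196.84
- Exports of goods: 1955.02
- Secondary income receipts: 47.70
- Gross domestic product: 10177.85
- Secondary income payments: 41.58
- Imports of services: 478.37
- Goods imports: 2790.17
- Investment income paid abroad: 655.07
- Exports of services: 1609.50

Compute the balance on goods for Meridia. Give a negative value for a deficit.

-835.15

Goods balance = 1955.02 - 2790.17 = -835.15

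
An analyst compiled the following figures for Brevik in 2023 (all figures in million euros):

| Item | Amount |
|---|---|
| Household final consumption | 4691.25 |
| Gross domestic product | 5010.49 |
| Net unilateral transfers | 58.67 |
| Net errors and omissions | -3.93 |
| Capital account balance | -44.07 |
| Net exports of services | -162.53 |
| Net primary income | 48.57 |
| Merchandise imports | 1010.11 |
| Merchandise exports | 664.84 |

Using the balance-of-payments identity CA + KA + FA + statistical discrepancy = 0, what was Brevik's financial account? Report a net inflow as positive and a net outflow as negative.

448.56

Goods balance = 664.84 - 1010.11 = -345.27
Services balance = -162.53
Trade balance (goods + services) = -345.27 + (-162.53) = -507.80
Net primary income = 48.57
Net secondary income = 58.67
Current account = -507.80 + 48.57 + 58.67 = -400.56
Financial account = -(-400.56 + (-44.07) + (-3.93)) = 448.56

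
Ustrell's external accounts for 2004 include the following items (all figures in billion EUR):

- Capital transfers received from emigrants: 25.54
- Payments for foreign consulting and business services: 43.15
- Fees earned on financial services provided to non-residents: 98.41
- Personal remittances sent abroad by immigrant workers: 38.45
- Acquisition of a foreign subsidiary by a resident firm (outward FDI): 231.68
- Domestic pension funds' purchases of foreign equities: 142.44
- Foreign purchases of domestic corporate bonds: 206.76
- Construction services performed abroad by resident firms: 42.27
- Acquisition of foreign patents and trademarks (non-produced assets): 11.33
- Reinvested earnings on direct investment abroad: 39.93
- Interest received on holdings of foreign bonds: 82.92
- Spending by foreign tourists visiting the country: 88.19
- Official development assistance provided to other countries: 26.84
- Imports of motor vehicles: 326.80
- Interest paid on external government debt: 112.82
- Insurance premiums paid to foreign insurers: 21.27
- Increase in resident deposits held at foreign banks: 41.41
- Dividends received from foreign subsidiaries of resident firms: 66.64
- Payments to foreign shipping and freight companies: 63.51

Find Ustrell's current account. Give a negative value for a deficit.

Goods: -326.80
Services: -21.27 + 88.19 + 98.41 - 63.51 - 43.15 + 42.27 = 100.94
Primary income: 66.64 + 39.93 - 112.82 + 82.92 = 76.67
Secondary income: -26.84 - 38.45 = -65.29
Current account = (-326.80) + 100.94 + 76.67 + (-65.29) = -214.48
(Excluded from the current account — capital account: capital transfers received from emigrants 25.54, acquisition of foreign patents and trademarks (non-produced assets) 11.33; financial account: acquisition of a foreign subsidiary by a resident firm (outward FDI) 231.68, domestic pension funds' purchases of foreign equities 142.44, foreign purchases of domestic corporate bonds 206.76, increase in resident deposits held at foreign banks 41.41.)

-214.48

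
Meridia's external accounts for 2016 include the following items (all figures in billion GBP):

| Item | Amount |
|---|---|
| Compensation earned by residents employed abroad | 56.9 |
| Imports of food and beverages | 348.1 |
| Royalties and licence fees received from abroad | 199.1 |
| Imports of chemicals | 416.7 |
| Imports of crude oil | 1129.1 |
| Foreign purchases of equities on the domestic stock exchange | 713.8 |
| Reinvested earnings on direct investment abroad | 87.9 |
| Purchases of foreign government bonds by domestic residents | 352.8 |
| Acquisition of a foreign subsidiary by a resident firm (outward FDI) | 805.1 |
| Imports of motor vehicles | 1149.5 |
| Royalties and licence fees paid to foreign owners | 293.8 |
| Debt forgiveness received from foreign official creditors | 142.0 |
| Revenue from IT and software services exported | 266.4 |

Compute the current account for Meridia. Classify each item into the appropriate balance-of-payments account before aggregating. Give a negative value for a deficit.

Goods: -348.1 - 1149.5 - 1129.1 - 416.7 = -3043.4
Services: 266.4 + 199.1 - 293.8 = 171.7
Primary income: 87.9 + 56.9 = 144.8
Current account = (-3043.4) + 171.7 + 144.8 = -2726.9
(Excluded from the current account — financial account: foreign purchases of equities on the domestic stock exchange 713.8, purchases of foreign government bonds by domestic residents 352.8, acquisition of a foreign subsidiary by a resident firm (outward FDI) 805.1; capital account: debt forgiveness received from foreign official creditors 142.0.)

-2726.9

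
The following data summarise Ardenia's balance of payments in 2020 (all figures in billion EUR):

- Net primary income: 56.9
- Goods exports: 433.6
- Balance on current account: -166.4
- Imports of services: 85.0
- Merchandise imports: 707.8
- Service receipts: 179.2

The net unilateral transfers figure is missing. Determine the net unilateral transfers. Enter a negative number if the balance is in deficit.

-43.3

Current account = goods balance + services balance + net primary income + net secondary income
Sum of the known components = -123.1
Net unilateral transfers = CA - (known components) = -166.4 - (-123.1) = -43.3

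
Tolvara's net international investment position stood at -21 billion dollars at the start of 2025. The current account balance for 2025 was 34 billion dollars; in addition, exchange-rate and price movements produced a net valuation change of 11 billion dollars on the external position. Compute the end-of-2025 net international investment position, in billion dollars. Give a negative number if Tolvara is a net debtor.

24

Change in NIIP = current account + net valuation change = 34 + 11 = 45
End-of-year NIIP = -21 + 45 = 24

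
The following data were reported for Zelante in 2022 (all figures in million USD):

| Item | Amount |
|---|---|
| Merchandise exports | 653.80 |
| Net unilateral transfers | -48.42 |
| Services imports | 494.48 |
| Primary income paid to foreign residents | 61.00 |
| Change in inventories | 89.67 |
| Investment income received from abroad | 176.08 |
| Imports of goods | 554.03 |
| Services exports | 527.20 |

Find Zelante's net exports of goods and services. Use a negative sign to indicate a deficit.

132.49

Goods balance = 653.80 - 554.03 = 99.77
Services balance = 527.20 - 494.48 = 32.72
Trade balance (goods + services) = 99.77 + 32.72 = 132.49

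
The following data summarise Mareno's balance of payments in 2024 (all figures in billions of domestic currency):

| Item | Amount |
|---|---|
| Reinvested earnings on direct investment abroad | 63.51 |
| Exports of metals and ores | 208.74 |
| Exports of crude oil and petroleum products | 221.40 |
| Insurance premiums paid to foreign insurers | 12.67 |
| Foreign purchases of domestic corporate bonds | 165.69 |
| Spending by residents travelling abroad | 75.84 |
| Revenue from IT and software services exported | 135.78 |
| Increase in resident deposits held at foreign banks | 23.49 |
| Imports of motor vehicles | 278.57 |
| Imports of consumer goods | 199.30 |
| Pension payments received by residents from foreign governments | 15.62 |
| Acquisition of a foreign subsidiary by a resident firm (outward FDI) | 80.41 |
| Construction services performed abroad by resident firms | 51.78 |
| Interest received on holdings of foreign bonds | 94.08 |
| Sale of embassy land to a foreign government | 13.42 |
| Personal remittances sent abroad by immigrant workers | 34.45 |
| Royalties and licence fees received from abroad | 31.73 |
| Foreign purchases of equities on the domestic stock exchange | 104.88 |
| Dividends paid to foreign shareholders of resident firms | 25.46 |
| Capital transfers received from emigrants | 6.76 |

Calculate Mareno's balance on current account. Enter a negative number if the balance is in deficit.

Goods: 221.40 + 208.74 - 199.30 - 278.57 = -47.73
Services: 51.78 - 12.67 + 135.78 - 75.84 + 31.73 = 130.78
Primary income: 63.51 - 25.46 + 94.08 = 132.13
Secondary income: -34.45 + 15.62 = -18.83
Current account = (-47.73) + 130.78 + 132.13 + (-18.83) = 196.35
(Excluded from the current account — financial account: foreign purchases of domestic corporate bonds 165.69, increase in resident deposits held at foreign banks 23.49, acquisition of a foreign subsidiary by a resident firm (outward FDI) 80.41, foreign purchases of equities on the domestic stock exchange 104.88; capital account: sale of embassy land to a foreign government 13.42, capital transfers received from emigrants 6.76.)

196.35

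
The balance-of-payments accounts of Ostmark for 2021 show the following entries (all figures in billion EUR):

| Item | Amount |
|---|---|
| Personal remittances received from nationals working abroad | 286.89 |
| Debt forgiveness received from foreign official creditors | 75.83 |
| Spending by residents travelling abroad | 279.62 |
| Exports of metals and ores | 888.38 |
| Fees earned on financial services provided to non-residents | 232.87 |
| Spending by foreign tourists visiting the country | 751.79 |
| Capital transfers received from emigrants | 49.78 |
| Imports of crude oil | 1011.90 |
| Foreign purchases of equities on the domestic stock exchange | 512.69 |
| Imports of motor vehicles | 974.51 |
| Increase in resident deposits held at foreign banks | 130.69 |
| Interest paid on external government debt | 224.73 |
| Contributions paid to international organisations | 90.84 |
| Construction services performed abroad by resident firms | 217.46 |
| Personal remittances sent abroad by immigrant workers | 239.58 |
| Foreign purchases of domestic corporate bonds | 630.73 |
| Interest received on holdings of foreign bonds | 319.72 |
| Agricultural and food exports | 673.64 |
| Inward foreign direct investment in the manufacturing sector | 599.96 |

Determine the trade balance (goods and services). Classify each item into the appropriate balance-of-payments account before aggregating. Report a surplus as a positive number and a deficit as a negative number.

Goods: 673.64 + 888.38 - 1011.90 - 974.51 = -424.39
Services: 232.87 + 217.46 + 751.79 - 279.62 = 922.50
Trade balance = -424.39 + 922.50 = 498.11
(Excluded from the trade balance — secondary income: personal remittances received from nationals working abroad 286.89, contributions paid to international organisations 90.84, personal remittances sent abroad by immigrant workers 239.58; capital account: debt forgiveness received from foreign official creditors 75.83, capital transfers received from emigrants 49.78; financial account: foreign purchases of equities on the domestic stock exchange 512.69, increase in resident deposits held at foreign banks 130.69, foreign purchases of domestic corporate bonds 630.73, inward foreign direct investment in the manufacturing sector 599.96; primary income: interest paid on external government debt 224.73, interest received on holdings of foreign bonds 319.72.)

498.11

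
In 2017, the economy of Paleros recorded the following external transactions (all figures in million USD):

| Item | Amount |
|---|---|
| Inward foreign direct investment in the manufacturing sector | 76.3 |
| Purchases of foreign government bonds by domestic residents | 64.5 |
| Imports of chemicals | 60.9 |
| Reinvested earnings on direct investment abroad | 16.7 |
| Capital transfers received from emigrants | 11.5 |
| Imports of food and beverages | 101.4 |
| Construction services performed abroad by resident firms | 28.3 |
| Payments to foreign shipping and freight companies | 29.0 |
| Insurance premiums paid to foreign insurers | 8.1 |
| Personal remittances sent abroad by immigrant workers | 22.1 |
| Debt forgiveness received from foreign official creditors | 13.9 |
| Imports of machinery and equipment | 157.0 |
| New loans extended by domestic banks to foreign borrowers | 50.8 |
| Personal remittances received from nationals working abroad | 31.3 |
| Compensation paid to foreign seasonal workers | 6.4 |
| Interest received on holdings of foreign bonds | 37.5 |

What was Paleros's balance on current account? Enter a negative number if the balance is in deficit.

-271.1

Goods: -101.4 - 157.0 - 60.9 = -319.3
Services: -29.0 - 8.1 + 28.3 = -8.8
Primary income: 16.7 + 37.5 - 6.4 = 47.8
Secondary income: -22.1 + 31.3 = 9.2
Current account = (-319.3) + (-8.8) + 47.8 + 9.2 = -271.1
(Excluded from the current account — financial account: inward foreign direct investment in the manufacturing sector 76.3, purchases of foreign government bonds by domestic residents 64.5, new loans extended by domestic banks to foreign borrowers 50.8; capital account: capital transfers received from emigrants 11.5, debt forgiveness received from foreign official creditors 13.9.)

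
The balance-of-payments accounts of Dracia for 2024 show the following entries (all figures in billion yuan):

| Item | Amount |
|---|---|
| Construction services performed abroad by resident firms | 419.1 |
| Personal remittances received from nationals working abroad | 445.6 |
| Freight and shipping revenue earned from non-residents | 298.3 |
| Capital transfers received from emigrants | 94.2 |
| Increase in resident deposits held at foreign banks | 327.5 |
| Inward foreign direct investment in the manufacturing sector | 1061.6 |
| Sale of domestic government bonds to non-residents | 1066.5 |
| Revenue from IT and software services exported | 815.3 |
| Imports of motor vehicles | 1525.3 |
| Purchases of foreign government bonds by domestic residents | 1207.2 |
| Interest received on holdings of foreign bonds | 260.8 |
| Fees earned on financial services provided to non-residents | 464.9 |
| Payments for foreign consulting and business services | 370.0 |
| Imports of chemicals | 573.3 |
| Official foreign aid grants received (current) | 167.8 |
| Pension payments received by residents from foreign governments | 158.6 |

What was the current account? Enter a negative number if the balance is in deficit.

561.8

Goods: -1525.3 - 573.3 = -2098.6
Services: 464.9 + 419.1 - 370.0 + 815.3 + 298.3 = 1627.6
Primary income: 260.8
Secondary income: 445.6 + 158.6 + 167.8 = 772.0
Current account = (-2098.6) + 1627.6 + 260.8 + 772.0 = 561.8
(Excluded from the current account — capital account: capital transfers received from emigrants 94.2; financial account: increase in resident deposits held at foreign banks 327.5, inward foreign direct investment in the manufacturing sector 1061.6, sale of domestic government bonds to non-residents 1066.5, purchases of foreign government bonds by domestic residents 1207.2.)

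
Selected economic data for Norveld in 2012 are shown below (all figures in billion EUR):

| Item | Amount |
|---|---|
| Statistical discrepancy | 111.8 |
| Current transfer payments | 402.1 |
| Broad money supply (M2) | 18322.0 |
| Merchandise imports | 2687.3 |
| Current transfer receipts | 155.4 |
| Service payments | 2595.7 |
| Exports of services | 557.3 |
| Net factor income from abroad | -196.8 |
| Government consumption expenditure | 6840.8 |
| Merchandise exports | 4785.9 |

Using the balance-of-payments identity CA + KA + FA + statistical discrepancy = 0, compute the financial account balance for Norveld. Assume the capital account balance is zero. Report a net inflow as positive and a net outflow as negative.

271.5

Goods balance = 4785.9 - 2687.3 = 2098.6
Services balance = 557.3 - 2595.7 = -2038.4
Trade balance (goods + services) = 2098.6 + (-2038.4) = 60.2
Net primary income = -196.8
Net secondary income = 155.4 - 402.1 = -246.7
Current account = 60.2 + (-196.8) + (-246.7) = -383.3
Financial account = -(-383.3 + 111.8) = 271.5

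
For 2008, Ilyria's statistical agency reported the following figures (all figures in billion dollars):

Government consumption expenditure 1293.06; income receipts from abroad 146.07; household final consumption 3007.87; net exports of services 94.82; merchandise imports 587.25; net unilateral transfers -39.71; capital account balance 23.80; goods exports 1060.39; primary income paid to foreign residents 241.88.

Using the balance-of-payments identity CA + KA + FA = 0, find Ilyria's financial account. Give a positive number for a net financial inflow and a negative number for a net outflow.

Goods balance = 1060.39 - 587.25 = 473.14
Services balance = 94.82
Trade balance (goods + services) = 473.14 + 94.82 = 567.96
Net primary income = 146.07 - 241.88 = -95.81
Net secondary income = -39.71
Current account = 567.96 + (-95.81) + (-39.71) = 432.44
Financial account = -(432.44 + 23.80) = -456.24

-456.24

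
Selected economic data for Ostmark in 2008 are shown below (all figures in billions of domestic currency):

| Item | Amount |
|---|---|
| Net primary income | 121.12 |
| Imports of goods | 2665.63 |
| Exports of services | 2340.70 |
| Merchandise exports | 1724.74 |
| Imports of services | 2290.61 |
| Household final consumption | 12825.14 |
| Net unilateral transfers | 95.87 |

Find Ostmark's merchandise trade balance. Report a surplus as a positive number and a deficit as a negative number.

Goods balance = 1724.74 - 2665.63 = -940.89

-940.89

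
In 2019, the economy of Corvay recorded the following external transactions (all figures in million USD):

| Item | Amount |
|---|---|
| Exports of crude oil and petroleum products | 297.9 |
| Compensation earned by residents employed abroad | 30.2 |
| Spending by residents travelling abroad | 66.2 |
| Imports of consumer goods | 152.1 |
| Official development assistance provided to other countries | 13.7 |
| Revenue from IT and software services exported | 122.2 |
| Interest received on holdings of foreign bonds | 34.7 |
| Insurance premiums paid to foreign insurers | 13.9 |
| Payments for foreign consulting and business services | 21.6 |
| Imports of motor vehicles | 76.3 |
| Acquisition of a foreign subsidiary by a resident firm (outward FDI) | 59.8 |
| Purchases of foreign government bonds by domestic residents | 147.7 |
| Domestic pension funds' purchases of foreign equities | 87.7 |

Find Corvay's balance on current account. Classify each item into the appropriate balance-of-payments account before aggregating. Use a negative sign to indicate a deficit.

141.2

Goods: -152.1 + 297.9 - 76.3 = 69.5
Services: -13.9 - 66.2 + 122.2 - 21.6 = 20.5
Primary income: 34.7 + 30.2 = 64.9
Secondary income: -13.7
Current account = 69.5 + 20.5 + 64.9 + (-13.7) = 141.2
(Excluded from the current account — financial account: acquisition of a foreign subsidiary by a resident firm (outward FDI) 59.8, purchases of foreign government bonds by domestic residents 147.7, domestic pension funds' purchases of foreign equities 87.7.)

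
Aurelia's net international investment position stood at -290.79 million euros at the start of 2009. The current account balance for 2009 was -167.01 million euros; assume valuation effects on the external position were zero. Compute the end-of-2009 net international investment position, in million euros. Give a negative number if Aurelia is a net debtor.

With no valuation effects, change in NIIP = current account = -167.01
End-of-year NIIP = -290.79 + (-167.01) = -457.80

-457.80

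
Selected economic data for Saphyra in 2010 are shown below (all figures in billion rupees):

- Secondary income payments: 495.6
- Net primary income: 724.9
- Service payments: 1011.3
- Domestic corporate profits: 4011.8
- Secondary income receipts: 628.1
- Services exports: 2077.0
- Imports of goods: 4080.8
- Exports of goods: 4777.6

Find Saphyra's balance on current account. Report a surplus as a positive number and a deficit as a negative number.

Goods balance = 4777.6 - 4080.8 = 696.8
Services balance = 2077.0 - 1011.3 = 1065.7
Trade balance (goods + services) = 696.8 + 1065.7 = 1762.5
Net primary income = 724.9
Net secondary income = 628.1 - 495.6 = 132.5
Current account = 1762.5 + 724.9 + 132.5 = 2619.9

2619.9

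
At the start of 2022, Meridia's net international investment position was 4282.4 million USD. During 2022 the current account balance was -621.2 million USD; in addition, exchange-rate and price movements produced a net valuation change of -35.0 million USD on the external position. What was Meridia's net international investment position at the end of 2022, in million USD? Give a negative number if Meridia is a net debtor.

3626.2

Change in NIIP = current account + net valuation change = -621.2 + (-35.0) = -656.2
End-of-year NIIP = 4282.4 + (-656.2) = 3626.2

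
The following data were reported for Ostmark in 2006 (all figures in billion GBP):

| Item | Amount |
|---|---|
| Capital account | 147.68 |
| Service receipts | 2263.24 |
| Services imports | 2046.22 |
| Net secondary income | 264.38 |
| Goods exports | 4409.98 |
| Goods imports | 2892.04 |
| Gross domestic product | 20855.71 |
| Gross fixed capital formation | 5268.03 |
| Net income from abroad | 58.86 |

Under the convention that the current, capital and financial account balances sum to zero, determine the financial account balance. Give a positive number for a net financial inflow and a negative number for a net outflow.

Goods balance = 4409.98 - 2892.04 = 1517.94
Services balance = 2263.24 - 2046.22 = 217.02
Trade balance (goods + services) = 1517.94 + 217.02 = 1734.96
Net primary income = 58.86
Net secondary income = 264.38
Current account = 1734.96 + 58.86 + 264.38 = 2058.20
Financial account = -(2058.20 + 147.68) = -2205.88

-2205.88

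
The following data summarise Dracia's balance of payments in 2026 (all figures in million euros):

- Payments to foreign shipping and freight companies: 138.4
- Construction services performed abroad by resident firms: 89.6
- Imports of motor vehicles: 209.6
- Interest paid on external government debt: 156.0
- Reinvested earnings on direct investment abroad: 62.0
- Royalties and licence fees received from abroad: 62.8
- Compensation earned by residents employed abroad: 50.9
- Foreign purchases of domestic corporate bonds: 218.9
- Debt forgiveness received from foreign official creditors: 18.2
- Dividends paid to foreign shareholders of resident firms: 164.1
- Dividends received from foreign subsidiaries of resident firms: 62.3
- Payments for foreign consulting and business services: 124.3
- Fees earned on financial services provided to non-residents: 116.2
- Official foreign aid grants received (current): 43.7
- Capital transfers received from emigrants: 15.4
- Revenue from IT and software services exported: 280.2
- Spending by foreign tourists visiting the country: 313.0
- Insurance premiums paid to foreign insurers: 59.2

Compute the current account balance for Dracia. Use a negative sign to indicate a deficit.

229.1

Goods: -209.6
Services: 89.6 + 116.2 + 313.0 + 62.8 - 59.2 + 280.2 - 124.3 - 138.4 = 539.9
Primary income: -164.1 + 50.9 - 156.0 + 62.0 + 62.3 = -144.9
Secondary income: 43.7
Current account = (-209.6) + 539.9 + (-144.9) + 43.7 = 229.1
(Excluded from the current account — financial account: foreign purchases of domestic corporate bonds 218.9; capital account: debt forgiveness received from foreign official creditors 18.2, capital transfers received from emigrants 15.4.)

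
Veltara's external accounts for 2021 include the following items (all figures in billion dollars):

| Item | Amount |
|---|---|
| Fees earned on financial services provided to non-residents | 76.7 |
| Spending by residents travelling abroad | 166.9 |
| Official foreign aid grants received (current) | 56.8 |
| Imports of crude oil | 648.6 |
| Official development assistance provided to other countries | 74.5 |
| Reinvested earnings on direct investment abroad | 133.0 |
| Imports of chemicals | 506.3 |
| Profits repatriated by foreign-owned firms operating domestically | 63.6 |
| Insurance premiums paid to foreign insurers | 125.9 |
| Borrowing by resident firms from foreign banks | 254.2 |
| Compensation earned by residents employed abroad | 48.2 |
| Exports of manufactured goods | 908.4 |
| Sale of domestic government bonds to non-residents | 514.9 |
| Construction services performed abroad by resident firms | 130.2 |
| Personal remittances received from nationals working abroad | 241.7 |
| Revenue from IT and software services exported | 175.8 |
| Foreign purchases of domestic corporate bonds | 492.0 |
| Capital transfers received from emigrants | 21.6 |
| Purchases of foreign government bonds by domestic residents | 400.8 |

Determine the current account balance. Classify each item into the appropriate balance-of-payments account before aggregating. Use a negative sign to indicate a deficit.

185.0

Goods: 908.4 - 648.6 - 506.3 = -246.5
Services: -166.9 + 76.7 + 175.8 - 125.9 + 130.2 = 89.9
Primary income: 133.0 + 48.2 - 63.6 = 117.6
Secondary income: 241.7 - 74.5 + 56.8 = 224.0
Current account = (-246.5) + 89.9 + 117.6 + 224.0 = 185.0
(Excluded from the current account — financial account: borrowing by resident firms from foreign banks 254.2, sale of domestic government bonds to non-residents 514.9, foreign purchases of domestic corporate bonds 492.0, purchases of foreign government bonds by domestic residents 400.8; capital account: capital transfers received from emigrants 21.6.)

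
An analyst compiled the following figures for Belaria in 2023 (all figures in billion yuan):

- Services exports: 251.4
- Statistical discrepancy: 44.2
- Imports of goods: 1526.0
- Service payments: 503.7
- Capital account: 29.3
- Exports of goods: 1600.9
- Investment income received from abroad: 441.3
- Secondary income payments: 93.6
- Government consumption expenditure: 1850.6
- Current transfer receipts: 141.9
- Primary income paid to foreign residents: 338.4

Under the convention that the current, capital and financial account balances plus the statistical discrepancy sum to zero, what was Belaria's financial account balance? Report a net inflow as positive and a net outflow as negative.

-47.3

Goods balance = 1600.9 - 1526.0 = 74.9
Services balance = 251.4 - 503.7 = -252.3
Trade balance (goods + services) = 74.9 + (-252.3) = -177.4
Net primary income = 441.3 - 338.4 = 102.9
Net secondary income = 141.9 - 93.6 = 48.3
Current account = -177.4 + 102.9 + 48.3 = -26.2
Financial account = -(-26.2 + 29.3 + 44.2) = -47.3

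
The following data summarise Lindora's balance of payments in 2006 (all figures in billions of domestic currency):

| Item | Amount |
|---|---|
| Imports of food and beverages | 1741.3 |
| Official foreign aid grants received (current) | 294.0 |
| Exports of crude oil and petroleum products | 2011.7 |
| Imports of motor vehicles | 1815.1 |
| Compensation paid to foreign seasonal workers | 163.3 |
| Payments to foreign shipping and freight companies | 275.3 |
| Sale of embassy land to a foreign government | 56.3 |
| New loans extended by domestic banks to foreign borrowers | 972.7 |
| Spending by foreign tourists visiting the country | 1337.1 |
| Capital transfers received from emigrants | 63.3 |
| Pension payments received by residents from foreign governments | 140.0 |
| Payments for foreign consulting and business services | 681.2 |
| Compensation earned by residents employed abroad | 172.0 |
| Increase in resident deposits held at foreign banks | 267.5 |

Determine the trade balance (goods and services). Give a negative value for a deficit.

Goods: 2011.7 - 1741.3 - 1815.1 = -1544.7
Services: -275.3 + 1337.1 - 681.2 = 380.6
Trade balance = -1544.7 + 380.6 = -1164.1
(Excluded from the trade balance — secondary income: official foreign aid grants received (current) 294.0, pension payments received by residents from foreign governments 140.0; primary income: compensation paid to foreign seasonal workers 163.3, compensation earned by residents employed abroad 172.0; capital account: sale of embassy land to a foreign government 56.3, capital transfers received from emigrants 63.3; financial account: new loans extended by domestic banks to foreign borrowers 972.7, increase in resident deposits held at foreign banks 267.5.)

-1164.1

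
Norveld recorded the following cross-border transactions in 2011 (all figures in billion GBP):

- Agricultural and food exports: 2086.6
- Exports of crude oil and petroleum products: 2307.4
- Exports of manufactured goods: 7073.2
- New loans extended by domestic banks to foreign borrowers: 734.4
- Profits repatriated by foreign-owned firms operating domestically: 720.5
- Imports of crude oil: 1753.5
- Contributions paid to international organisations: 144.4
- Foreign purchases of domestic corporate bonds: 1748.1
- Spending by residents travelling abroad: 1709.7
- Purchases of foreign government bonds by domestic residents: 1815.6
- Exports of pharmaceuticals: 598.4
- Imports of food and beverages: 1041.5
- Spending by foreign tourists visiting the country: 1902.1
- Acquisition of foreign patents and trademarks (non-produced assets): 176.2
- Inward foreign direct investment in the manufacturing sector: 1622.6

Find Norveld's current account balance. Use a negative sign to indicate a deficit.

8598.1

Goods: -1753.5 - 1041.5 + 598.4 + 2086.6 + 7073.2 + 2307.4 = 9270.6
Services: -1709.7 + 1902.1 = 192.4
Primary income: -720.5
Secondary income: -144.4
Current account = 9270.6 + 192.4 + (-720.5) + (-144.4) = 8598.1
(Excluded from the current account — financial account: new loans extended by domestic banks to foreign borrowers 734.4, foreign purchases of domestic corporate bonds 1748.1, purchases of foreign government bonds by domestic residents 1815.6, inward foreign direct investment in the manufacturing sector 1622.6; capital account: acquisition of foreign patents and trademarks (non-produced assets) 176.2.)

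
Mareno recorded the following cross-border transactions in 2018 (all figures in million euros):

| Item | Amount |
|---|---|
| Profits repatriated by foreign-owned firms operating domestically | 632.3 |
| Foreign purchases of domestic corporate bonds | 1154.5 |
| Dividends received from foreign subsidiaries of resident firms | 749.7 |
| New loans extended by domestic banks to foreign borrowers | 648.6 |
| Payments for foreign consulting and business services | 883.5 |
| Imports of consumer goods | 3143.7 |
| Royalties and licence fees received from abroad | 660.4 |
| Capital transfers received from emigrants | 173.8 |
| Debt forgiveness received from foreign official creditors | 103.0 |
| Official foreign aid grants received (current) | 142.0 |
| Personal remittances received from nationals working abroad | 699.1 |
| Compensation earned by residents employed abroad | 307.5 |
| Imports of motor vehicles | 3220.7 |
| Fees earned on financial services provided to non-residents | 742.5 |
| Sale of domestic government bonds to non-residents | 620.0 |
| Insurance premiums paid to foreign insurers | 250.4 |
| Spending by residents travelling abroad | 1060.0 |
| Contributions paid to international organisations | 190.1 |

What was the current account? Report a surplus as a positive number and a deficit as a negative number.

-6079.5

Goods: -3220.7 - 3143.7 = -6364.4
Services: -883.5 - 250.4 + 742.5 - 1060.0 + 660.4 = -791.0
Primary income: 749.7 - 632.3 + 307.5 = 424.9
Secondary income: 699.1 + 142.0 - 190.1 = 651.0
Current account = (-6364.4) + (-791.0) + 424.9 + 651.0 = -6079.5
(Excluded from the current account — financial account: foreign purchases of domestic corporate bonds 1154.5, new loans extended by domestic banks to foreign borrowers 648.6, sale of domestic government bonds to non-residents 620.0; capital account: capital transfers received from emigrants 173.8, debt forgiveness received from foreign official creditors 103.0.)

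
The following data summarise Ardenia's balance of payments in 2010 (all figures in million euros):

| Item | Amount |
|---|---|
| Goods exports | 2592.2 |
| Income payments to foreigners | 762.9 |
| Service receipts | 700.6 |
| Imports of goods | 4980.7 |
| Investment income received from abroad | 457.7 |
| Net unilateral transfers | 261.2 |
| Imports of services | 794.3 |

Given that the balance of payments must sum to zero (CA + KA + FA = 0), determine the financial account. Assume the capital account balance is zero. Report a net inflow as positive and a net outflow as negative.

2526.2

Goods balance = 2592.2 - 4980.7 = -2388.5
Services balance = 700.6 - 794.3 = -93.7
Trade balance (goods + services) = -2388.5 + (-93.7) = -2482.2
Net primary income = 457.7 - 762.9 = -305.2
Net secondary income = 261.2
Current account = -2482.2 + (-305.2) + 261.2 = -2526.2
Financial account = -(-2526.2) = 2526.2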